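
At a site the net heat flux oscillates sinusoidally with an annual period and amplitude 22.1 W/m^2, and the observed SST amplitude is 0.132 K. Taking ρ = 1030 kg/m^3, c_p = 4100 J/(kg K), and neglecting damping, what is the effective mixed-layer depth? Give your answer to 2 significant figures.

ω = 2π / 3.15×10^7 s = 1.99×10^-7 s⁻¹.
Required C = F₀ / (A ω) = 22.1 / (0.132 × 1.99×10^-7) = 8.40×10^8 J/(m²·K).
D = C / (ρ c_p) = 8.40×10^8 / (1030 × 4100) = 199 m.

200 m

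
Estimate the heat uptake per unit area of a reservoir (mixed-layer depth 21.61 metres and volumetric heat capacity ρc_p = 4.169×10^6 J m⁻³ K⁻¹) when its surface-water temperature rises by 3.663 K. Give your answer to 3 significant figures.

3.30×10^8

Areal heat capacity C = ρc_p × D = 4.169×10^6 × 21.61 = 9.01×10^7 J m⁻² K⁻¹.
ΔQ = C ΔT = 9.01×10^7 × 3.663 = 3.30×10^8 J/m².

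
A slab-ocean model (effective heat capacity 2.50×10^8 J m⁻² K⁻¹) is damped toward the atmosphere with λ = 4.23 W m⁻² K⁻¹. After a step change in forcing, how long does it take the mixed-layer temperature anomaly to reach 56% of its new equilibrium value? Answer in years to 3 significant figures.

1.54 years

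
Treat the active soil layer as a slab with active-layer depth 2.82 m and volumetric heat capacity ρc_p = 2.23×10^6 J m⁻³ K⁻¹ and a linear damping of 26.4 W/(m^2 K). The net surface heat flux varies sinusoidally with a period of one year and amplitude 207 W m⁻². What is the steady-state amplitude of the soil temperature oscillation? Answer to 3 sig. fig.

7.83 K

Areal heat capacity C = ρc_p × D = 2.23×10^6 × 2.82 = 6.29×10^6 J m⁻² K⁻¹.
Angular frequency ω = 2π / T = 2π / 3.15×10^7 s = 1.99×10^-7 s⁻¹.
√((Cω)² + λ²) = √((1.25)² + 26.4²) = 26.4 W/(m²·K).
Amplitude A = F₀ / √((Cω)²+λ²) = 207 / 26.4 = 7.83 K.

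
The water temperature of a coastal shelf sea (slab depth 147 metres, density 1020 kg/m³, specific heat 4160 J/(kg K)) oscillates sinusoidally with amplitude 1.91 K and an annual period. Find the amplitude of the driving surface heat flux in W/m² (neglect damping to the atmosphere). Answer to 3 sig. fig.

237

Areal heat capacity C = ρ c_p D = 1020 × 4160 × 147 = 6.24×10^8 J/(m²·K).
ω = 2π / 3.15×10^7 s = 1.99×10^-7 s⁻¹.
Cω = 6.24×10^8 × 1.99×10^-7 = 124 W/(m²·K).
F₀ = A × Cω = 1.91 × 124 = 237 W/m².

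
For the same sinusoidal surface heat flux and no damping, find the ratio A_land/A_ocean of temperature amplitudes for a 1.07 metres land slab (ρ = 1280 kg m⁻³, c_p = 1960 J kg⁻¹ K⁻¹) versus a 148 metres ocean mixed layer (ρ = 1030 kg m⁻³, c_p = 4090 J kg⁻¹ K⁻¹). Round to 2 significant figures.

C_ocean = 1030 × 4090 × 148 = 6.23×10^8 J/(m²·K).
C_land = 1280 × 1960 × 1.07 = 2.68×10^6 J/(m²·K).
Undamped amplitude ∝ 1/C, so A_land/A_ocean = C_ocean/C_land = 232.

230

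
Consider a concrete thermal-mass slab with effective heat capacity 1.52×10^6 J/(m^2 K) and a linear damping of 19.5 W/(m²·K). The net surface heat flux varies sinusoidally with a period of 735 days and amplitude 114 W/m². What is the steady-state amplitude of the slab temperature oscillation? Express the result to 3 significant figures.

Areal heat capacity C = 1.52×10^6 J/(m^2 K) (given).
Angular frequency ω = 2π / T = 2π / 6.35×10^7 s = 9.89×10^-8 s⁻¹.
√((Cω)² + λ²) = √((0.150)² + 19.5²) = 19.5 W/(m²·K).
Amplitude A = F₀ / √((Cω)²+λ²) = 114 / 19.5 = 5.85 K.

5.85 K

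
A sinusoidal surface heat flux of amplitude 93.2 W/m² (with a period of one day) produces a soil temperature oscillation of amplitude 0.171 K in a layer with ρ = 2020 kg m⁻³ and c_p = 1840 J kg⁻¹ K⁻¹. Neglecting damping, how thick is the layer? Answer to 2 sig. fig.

ω = 2π / 86400 s = 7.27×10^-5 s⁻¹.
Required C = F₀ / (A ω) = 93.2 / (0.171 × 7.27×10^-5) = 7.49×10^6 J/(m²·K).
D = C / (ρ c_p) = 7.49×10^6 / (2020 × 1840) = 2.02 m.

2.0 m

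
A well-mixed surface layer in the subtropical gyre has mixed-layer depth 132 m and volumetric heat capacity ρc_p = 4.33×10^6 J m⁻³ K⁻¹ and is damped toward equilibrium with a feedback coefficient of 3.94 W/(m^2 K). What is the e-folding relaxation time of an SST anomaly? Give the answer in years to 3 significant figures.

4.60 years

Areal heat capacity C = ρc_p × D = 4.33×10^6 × 132 = 5.72×10^8 J m⁻² K⁻¹.
Relaxation time τ = C / λ = 5.72×10^8 / 3.94 = 1.45×10^8 s.
In years: 1.45×10^8 s / (3.156×10^7 s/year) = 4.60 years.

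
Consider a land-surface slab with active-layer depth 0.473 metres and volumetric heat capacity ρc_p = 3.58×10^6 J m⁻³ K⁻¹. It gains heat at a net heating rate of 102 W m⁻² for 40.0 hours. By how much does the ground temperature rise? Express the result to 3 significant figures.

Areal heat capacity C = ρc_p × D = 3.58×10^6 × 0.473 = 1.69×10^6 J/(m²·K).
Net heat input Q = F Δt = 102 × (40.0 hours × 3600 s/hour) = 1.47×10^7 J/m².
ΔT = Q / C = 1.47×10^7 / 1.69×10^6 = 8.67 K.

8.67 K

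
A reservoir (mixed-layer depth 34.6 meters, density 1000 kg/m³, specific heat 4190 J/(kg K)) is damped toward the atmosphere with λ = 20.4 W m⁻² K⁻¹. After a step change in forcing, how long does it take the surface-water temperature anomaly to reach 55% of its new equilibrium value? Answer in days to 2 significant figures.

Areal heat capacity C = ρ c_p D = 1000 × 4190 × 34.6 = 1.45×10^8 J/(m²·K).
τ = C / λ = 1.45×10^8 / 20.4 = 7.11×10^6 s.
Fraction reached: 1 − e^(−t/τ) = 0.55 ⇒ t = −τ ln(1 − 0.55) = τ × 0.799.
t = 5.67×10^6 s = 65.7 days.

66 days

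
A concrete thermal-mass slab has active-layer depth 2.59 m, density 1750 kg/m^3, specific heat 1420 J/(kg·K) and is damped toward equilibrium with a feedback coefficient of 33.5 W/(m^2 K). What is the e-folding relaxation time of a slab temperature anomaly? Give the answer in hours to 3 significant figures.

Areal heat capacity C = ρ c_p D = 1750 × 1420 × 2.59 = 6.44×10^6 J/(m²·K).
Relaxation time τ = C / λ = 6.44×10^6 / 33.5 = 1.92×10^5 s.
In hours: 1.92×10^5 s / (3600 s/hour) = 53.4 hours.

53.4 hours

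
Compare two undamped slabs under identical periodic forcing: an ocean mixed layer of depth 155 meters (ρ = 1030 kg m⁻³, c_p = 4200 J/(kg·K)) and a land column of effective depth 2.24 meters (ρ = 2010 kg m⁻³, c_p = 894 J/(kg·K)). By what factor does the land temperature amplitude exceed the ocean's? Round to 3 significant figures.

167

C_ocean = 1030 × 4200 × 155 = 6.71×10^8 J/(m²·K).
C_land = 2010 × 894 × 2.24 = 4.03×10^6 J/(m²·K).
Undamped amplitude ∝ 1/C, so A_land/A_ocean = C_ocean/C_land = 167.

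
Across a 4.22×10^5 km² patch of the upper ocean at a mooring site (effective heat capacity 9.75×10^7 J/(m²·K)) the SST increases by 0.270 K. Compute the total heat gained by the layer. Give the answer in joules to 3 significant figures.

Areal heat capacity C = 9.75×10^7 J/(m²·K) (given).
Heat per unit area: q = C ΔT = 9.75×10^7 × 0.270 = 2.63×10^7 J/m².
Total heat: Q = q × A = 2.63×10^7 × (4.22×10^5 × 10⁶ m²) = 1.11×10^19 J.

1.11×10^19 J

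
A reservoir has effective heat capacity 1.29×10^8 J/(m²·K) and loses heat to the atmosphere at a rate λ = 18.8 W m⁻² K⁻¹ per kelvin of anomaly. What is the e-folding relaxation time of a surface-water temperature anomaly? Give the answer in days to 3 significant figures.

79.4 days

Areal heat capacity C = 1.29×10^8 J/(m²·K) (given).
Relaxation time τ = C / λ = 1.29×10^8 / 18.8 = 6.86×10^6 s.
In days: 6.86×10^6 s / (86400 s/day) = 79.4 days.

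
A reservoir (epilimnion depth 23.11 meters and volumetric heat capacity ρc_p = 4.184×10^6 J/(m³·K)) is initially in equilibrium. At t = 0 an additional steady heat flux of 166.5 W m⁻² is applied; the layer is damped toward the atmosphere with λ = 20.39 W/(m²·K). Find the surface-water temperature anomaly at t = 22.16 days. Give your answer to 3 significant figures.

Areal heat capacity C = ρc_p × D = 4.184×10^6 × 23.11 = 9.67×10^7 J m⁻² K⁻¹.
τ = C / λ = 9.67×10^7 / 20.39 = 4.74×10^6 s.
Equilibrium anomaly ΔT_eq = F / λ = 166.5 / 20.39 = 8.17 K.
t = 22.16 days = 1.91×10^6 s, so t/τ = 0.404.
ΔT(t) = ΔT_eq (1 − e^(−t/τ)) = 8.17 × (1 − e^−0.404) = 2.71 K.

2.71 K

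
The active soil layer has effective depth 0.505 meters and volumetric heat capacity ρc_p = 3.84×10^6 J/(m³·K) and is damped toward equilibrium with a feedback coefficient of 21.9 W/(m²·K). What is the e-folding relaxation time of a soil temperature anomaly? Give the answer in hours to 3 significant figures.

24.6 hours

Areal heat capacity C = ρc_p × D = 3.84×10^6 × 0.505 = 1.94×10^6 J/(m²·K).
Relaxation time τ = C / λ = 1.94×10^6 / 21.9 = 88500 s.
In hours: 88500 s / (3600 s/hour) = 24.6 hours.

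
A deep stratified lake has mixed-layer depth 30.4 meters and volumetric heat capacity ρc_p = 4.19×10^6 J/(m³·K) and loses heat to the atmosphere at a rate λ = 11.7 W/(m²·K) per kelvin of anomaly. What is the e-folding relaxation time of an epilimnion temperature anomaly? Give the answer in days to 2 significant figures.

Areal heat capacity C = ρc_p × D = 4.19×10^6 × 30.4 = 1.27×10^8 J/(m^2 K).
Relaxation time τ = C / λ = 1.27×10^8 / 11.7 = 1.09×10^7 s.
In days: 1.09×10^7 s / (86400 s/day) = 126 days.

130 days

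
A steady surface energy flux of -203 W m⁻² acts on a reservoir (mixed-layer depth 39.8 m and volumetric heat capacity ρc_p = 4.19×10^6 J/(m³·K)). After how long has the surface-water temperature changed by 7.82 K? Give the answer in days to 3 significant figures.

74.4 days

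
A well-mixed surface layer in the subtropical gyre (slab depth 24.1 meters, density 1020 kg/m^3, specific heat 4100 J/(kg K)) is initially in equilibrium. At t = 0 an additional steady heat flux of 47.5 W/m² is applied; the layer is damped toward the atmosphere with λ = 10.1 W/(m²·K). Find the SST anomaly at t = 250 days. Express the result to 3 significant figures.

4.16 K

Areal heat capacity C = ρ c_p D = 1020 × 4100 × 24.1 = 1.01×10^8 J m⁻² K⁻¹.
τ = C / λ = 1.01×10^8 / 10.1 = 9.98×10^6 s.
Equilibrium anomaly ΔT_eq = F / λ = 47.5 / 10.1 = 4.70 K.
t = 250 days = 2.16×10^7 s, so t/τ = 2.16.
ΔT(t) = ΔT_eq (1 − e^(−t/τ)) = 4.70 × (1 − e^−2.16) = 4.16 K.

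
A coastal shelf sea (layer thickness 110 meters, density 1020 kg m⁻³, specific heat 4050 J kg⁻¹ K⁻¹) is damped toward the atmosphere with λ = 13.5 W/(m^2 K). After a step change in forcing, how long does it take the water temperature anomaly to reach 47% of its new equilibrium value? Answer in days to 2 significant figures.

250 days

Areal heat capacity C = ρ c_p D = 1020 × 4050 × 110 = 4.54×10^8 J m⁻² K⁻¹.
τ = C / λ = 4.54×10^8 / 13.5 = 3.37×10^7 s.
Fraction reached: 1 − e^(−t/τ) = 0.47 ⇒ t = −τ ln(1 − 0.47) = τ × 0.635.
t = 2.14×10^7 s = 247 days.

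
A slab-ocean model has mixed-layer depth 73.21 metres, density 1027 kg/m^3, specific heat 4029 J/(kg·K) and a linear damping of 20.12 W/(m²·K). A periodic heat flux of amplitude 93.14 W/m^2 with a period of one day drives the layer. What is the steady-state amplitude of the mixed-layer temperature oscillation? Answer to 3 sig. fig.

0.00423 K

Areal heat capacity C = ρ c_p D = 1027 × 4029 × 73.21 = 3.03×10^8 J/(m^2 K).
Angular frequency ω = 2π / T = 2π / 86400 s = 7.27×10^-5 s⁻¹.
√((Cω)² + λ²) = √((22000)² + 20.12²) = 22000 W/(m²·K).
Amplitude A = F₀ / √((Cω)²+λ²) = 93.14 / 22000 = 0.00423 K.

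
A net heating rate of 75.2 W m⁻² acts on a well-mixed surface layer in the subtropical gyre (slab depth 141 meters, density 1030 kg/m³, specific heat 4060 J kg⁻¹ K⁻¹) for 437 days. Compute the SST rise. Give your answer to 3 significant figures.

Areal heat capacity C = ρ c_p D = 1030 × 4060 × 141 = 5.90×10^8 J m⁻² K⁻¹.
Net heat input Q = F Δt = 75.2 × (437 days × 86400 s/day) = 2.84×10^9 J/m².
ΔT = Q / C = 2.84×10^9 / 5.90×10^8 = 4.82 K.

4.82 K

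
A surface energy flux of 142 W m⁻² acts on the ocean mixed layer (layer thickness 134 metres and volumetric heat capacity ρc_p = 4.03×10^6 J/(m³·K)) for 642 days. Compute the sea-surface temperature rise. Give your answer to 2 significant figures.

15 K

Areal heat capacity C = ρc_p × D = 4.03×10^6 × 134 = 5.40×10^8 J m⁻² K⁻¹.
Net heat input Q = F Δt = 142 × (642 days × 86400 s/day) = 7.88×10^9 J/m².
ΔT = Q / C = 7.88×10^9 / 5.40×10^8 = 14.6 K.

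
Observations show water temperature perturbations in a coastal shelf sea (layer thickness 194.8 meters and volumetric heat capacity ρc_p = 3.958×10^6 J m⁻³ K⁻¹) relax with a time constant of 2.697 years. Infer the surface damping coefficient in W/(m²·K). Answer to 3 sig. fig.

9.06

Areal heat capacity C = ρc_p × D = 3.958×10^6 × 194.8 = 7.71×10^8 J/(m²·K).
τ = 2.697 years = 8.51×10^7 s.
λ = C / τ = 7.71×10^8 / 8.51×10^7 = 9.06 W/(m²·K).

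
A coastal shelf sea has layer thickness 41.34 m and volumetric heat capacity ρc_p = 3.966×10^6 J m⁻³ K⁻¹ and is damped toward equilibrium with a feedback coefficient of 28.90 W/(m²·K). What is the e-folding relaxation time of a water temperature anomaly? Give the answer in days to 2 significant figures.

66 days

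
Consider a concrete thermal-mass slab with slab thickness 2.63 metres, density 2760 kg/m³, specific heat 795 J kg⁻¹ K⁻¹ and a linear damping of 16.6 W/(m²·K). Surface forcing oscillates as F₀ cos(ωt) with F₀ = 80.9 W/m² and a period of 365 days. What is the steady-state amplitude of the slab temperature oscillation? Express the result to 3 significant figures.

4.86 K

Areal heat capacity C = ρ c_p D = 2760 × 795 × 2.63 = 5.77×10^6 J/(m^2 K).
Angular frequency ω = 2π / T = 2π / 3.15×10^7 s = 1.99×10^-7 s⁻¹.
√((Cω)² + λ²) = √((1.15)² + 16.6²) = 16.6 W/(m²·K).
Amplitude A = F₀ / √((Cω)²+λ²) = 80.9 / 16.6 = 4.86 K.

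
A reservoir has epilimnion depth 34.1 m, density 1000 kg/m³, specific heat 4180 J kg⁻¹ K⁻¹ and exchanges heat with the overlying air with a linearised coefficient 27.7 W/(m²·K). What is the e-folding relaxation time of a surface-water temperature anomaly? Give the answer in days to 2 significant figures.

Areal heat capacity C = ρ c_p D = 1000 × 4180 × 34.1 = 1.43×10^8 J/(m^2 K).
Relaxation time τ = C / λ = 1.43×10^8 / 27.7 = 5.15×10^6 s.
In days: 5.15×10^6 s / (86400 s/day) = 59.6 days.

60 days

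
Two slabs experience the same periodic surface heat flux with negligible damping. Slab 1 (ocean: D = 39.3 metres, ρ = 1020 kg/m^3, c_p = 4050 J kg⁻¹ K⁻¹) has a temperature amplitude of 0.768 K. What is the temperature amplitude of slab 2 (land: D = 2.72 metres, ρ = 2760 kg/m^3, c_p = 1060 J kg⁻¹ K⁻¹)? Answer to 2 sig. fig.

C_ocean = 1.62×10^8 J/(m²·K); C_land = 7.96×10^6 J/(m²·K).
A ∝ 1/C ⇒ A_land = A_ocean × C_ocean/C_land = 0.768 × 20.4 = 15.7 K.

16 K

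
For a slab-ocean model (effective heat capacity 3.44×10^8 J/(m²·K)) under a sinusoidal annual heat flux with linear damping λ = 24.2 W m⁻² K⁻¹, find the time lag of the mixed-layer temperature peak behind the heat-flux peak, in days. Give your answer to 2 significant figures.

Areal heat capacity C = 3.44×10^8 J/(m²·K) (given).
ω = 2π / 3.15×10^7 s = 1.99×10^-7 s⁻¹.
Phase lag φ = arctan(Cω/λ) = arctan(68.5/24.2) = 1.23 rad.
Time lag = φ / ω = 1.23 / 1.99×10^-7 = 6.18×10^6 s = 71.5 days.

72 days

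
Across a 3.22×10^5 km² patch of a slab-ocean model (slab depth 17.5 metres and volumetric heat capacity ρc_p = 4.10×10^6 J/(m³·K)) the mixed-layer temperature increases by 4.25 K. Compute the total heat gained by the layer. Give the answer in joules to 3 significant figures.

Areal heat capacity C = ρc_p × D = 4.10×10^6 × 17.5 = 7.18×10^7 J/(m^2 K).
Heat per unit area: q = C ΔT = 7.18×10^7 × 4.25 = 3.05×10^8 J/m².
Total heat: Q = q × A = 3.05×10^8 × (3.22×10^5 × 10⁶ m²) = 9.82×10^19 J.

9.82×10^19 J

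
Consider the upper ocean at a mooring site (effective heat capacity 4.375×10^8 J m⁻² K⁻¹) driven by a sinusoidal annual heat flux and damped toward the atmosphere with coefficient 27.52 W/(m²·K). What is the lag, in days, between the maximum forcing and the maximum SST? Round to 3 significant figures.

Areal heat capacity C = 4.375×10^8 J m⁻² K⁻¹ (given).
ω = 2π / 3.15×10^7 s = 1.99×10^-7 s⁻¹.
Phase lag φ = arctan(Cω/λ) = arctan(87.2/27.52) = 1.26 rad.
Time lag = φ / ω = 1.26 / 1.99×10^-7 = 6.35×10^6 s = 73.5 days.

73.5 days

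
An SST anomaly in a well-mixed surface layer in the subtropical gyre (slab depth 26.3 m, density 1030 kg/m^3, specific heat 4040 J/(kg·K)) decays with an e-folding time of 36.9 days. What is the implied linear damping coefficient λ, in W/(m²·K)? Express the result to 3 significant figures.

34.3

Areal heat capacity C = ρ c_p D = 1030 × 4040 × 26.3 = 1.09×10^8 J m⁻² K⁻¹.
τ = 36.9 days = 3.19×10^6 s.
λ = C / τ = 1.09×10^8 / 3.19×10^6 = 34.3 W/(m²·K).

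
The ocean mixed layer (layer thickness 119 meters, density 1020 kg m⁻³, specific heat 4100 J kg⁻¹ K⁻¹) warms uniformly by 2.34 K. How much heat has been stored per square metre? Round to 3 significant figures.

1.16×10^9

Areal heat capacity C = ρ c_p D = 1020 × 4100 × 119 = 4.98×10^8 J/(m^2 K).
ΔQ = C ΔT = 4.98×10^8 × 2.34 = 1.16×10^9 J/m².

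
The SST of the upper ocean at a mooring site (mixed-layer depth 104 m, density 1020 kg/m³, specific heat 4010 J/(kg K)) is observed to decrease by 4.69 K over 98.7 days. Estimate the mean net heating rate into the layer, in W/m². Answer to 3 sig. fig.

-234

Areal heat capacity C = ρ c_p D = 1020 × 4010 × 104 = 4.25×10^8 J/(m^2 K).
Required heat per unit area: Q = C ΔT = 4.25×10^8 × -4.69 = -2.00×10^9 J/m².
Flux F = Q / Δt = -2.00×10^9 / 8.53×10^6 s = -234 W/m².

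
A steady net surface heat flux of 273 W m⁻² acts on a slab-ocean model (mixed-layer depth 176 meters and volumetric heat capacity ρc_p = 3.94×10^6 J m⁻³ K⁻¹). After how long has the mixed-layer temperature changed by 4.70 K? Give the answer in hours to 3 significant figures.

Areal heat capacity C = ρc_p × D = 3.94×10^6 × 176 = 6.93×10^8 J/(m²·K).
Time required: Δt = C ΔT / F = 6.93×10^8 × 4.70 / 273 = 1.19×10^7 s.
In hours: 1.19×10^7 s / (3600 s/hour) = 3320 hours.

3320 hours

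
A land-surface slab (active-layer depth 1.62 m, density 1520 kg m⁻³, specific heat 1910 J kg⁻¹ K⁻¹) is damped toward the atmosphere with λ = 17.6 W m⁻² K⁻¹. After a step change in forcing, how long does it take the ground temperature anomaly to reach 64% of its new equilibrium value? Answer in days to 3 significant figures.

Areal heat capacity C = ρ c_p D = 1520 × 1910 × 1.62 = 4.70×10^6 J/(m^2 K).
τ = C / λ = 4.70×10^6 / 17.6 = 2.67×10^5 s.
Fraction reached: 1 − e^(−t/τ) = 0.64 ⇒ t = −τ ln(1 − 0.64) = τ × 1.02.
t = 2.73×10^5 s = 3.16 days.

3.16 days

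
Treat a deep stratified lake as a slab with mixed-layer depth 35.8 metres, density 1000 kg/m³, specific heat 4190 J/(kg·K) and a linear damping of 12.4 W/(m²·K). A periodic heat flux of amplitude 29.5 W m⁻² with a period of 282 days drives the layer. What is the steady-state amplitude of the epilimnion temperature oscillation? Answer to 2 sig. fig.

Areal heat capacity C = ρ c_p D = 1000 × 4190 × 35.8 = 1.50×10^8 J/(m²·K).
Angular frequency ω = 2π / T = 2π / 2.44×10^7 s = 2.58×10^-7 s⁻¹.
√((Cω)² + λ²) = √((38.7)² + 12.4²) = 40.6 W/(m²·K).
Amplitude A = F₀ / √((Cω)²+λ²) = 29.5 / 40.6 = 0.726 K.

0.73 K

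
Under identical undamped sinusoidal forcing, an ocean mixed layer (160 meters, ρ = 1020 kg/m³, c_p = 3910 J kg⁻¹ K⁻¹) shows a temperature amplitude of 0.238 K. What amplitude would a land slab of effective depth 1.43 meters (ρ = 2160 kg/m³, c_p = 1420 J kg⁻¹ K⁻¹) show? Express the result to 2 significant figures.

C_ocean = 6.38×10^8 J/(m²·K); C_land = 4.39×10^6 J/(m²·K).
A ∝ 1/C ⇒ A_land = A_ocean × C_ocean/C_land = 0.238 × 145 = 34.6 K.

35 K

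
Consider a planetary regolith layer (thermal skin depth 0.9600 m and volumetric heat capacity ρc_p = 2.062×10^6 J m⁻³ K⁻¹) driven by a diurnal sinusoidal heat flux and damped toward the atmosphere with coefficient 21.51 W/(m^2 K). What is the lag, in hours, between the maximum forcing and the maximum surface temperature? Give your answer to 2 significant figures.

5.4 hours

Areal heat capacity C = ρc_p × D = 2.062×10^6 × 0.9600 = 1.98×10^6 J/(m^2 K).
ω = 2π / 86400 s = 7.27×10^-5 s⁻¹.
Phase lag φ = arctan(Cω/λ) = arctan(144/21.51) = 1.42 rad.
Time lag = φ / ω = 1.42 / 7.27×10^-5 = 19600 s = 5.43 hours.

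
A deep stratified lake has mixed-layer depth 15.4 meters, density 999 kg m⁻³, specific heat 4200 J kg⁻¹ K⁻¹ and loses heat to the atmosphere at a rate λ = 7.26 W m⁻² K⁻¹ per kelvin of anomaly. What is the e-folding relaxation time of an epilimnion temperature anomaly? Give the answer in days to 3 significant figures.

103 days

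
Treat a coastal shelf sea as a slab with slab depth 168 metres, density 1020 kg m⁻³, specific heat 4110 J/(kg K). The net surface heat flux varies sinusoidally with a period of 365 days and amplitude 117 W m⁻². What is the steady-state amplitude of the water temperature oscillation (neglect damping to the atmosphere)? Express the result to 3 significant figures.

0.834 K

Areal heat capacity C = ρ c_p D = 1020 × 4110 × 168 = 7.04×10^8 J m⁻² K⁻¹.
Angular frequency ω = 2π / T = 2π / 3.15×10^7 s = 1.99×10^-7 s⁻¹.
Cω = 7.04×10^8 × 1.99×10^-7 = 140 W/(m²·K).
Amplitude A = F₀ / (Cω) = 117 / 140 = 0.834 K.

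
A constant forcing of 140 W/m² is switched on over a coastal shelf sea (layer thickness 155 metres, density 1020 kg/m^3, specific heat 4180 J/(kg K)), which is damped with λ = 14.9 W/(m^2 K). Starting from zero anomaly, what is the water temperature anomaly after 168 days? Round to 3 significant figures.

2.62 K

Areal heat capacity C = ρ c_p D = 1020 × 4180 × 155 = 6.61×10^8 J/(m^2 K).
τ = C / λ = 6.61×10^8 / 14.9 = 4.44×10^7 s.
Equilibrium anomaly ΔT_eq = F / λ = 140 / 14.9 = 9.40 K.
t = 168 days = 1.45×10^7 s, so t/τ = 0.327.
ΔT(t) = ΔT_eq (1 − e^(−t/τ)) = 9.40 × (1 − e^−0.327) = 2.62 K.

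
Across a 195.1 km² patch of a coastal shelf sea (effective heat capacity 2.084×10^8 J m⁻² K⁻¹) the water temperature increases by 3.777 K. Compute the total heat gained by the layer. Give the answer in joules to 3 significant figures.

Areal heat capacity C = 2.084×10^8 J m⁻² K⁻¹ (given).
Heat per unit area: q = C ΔT = 2.08×10^8 × 3.777 = 7.87×10^8 J/m².
Total heat: Q = q × A = 7.87×10^8 × (195.1 × 10⁶ m²) = 1.54×10^17 J.

1.54×10^17 J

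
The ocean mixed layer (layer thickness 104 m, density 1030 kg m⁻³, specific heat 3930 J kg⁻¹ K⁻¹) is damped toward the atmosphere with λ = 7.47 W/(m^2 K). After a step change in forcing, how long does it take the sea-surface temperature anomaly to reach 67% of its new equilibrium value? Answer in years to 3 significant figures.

1.98 years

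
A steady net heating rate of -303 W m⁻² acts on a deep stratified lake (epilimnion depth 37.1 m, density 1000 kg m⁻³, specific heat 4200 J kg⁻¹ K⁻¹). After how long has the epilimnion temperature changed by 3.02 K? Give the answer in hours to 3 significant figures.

431 hours

Areal heat capacity C = ρ c_p D = 1000 × 4200 × 37.1 = 1.56×10^8 J/(m^2 K).
Time required: Δt = C ΔT / F = 1.56×10^8 × -3.02 / -303 = 1.55×10^6 s.
In hours: 1.55×10^6 s / (3600 s/hour) = 431 hours.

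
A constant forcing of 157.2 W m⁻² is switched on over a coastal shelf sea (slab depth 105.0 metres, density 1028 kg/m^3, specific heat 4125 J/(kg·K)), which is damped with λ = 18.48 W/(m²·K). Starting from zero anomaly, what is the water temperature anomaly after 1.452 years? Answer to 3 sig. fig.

Areal heat capacity C = ρ c_p D = 1028 × 4125 × 105.0 = 4.45×10^8 J/(m²·K).
τ = C / λ = 4.45×10^8 / 18.48 = 2.41×10^7 s.
Equilibrium anomaly ΔT_eq = F / λ = 157.2 / 18.48 = 8.51 K.
t = 1.452 years = 4.58×10^7 s, so t/τ = 1.90.
ΔT(t) = ΔT_eq (1 − e^(−t/τ)) = 8.51 × (1 − e^−1.90) = 7.24 K.

7.24 K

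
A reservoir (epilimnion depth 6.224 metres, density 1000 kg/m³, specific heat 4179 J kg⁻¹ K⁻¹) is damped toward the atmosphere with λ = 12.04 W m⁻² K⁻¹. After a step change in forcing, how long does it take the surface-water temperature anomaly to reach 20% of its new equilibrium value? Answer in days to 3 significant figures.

5.58 days

Areal heat capacity C = ρ c_p D = 1000 × 4179 × 6.224 = 2.60×10^7 J/(m^2 K).
τ = C / λ = 2.60×10^7 / 12.04 = 2.16×10^6 s.
Fraction reached: 1 − e^(−t/τ) = 0.20 ⇒ t = −τ ln(1 − 0.20) = τ × 0.223.
t = 4.82×10^5 s = 5.58 days.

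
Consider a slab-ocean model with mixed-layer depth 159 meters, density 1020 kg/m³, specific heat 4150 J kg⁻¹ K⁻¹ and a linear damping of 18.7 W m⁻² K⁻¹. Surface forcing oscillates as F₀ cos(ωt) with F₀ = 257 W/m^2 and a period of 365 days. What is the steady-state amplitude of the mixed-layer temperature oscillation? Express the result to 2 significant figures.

1.9 K

Areal heat capacity C = ρ c_p D = 1020 × 4150 × 159 = 6.73×10^8 J/(m²·K).
Angular frequency ω = 2π / T = 2π / 3.15×10^7 s = 1.99×10^-7 s⁻¹.
√((Cω)² + λ²) = √((134)² + 18.7²) = 135 W/(m²·K).
Amplitude A = F₀ / √((Cω)²+λ²) = 257 / 135 = 1.90 K.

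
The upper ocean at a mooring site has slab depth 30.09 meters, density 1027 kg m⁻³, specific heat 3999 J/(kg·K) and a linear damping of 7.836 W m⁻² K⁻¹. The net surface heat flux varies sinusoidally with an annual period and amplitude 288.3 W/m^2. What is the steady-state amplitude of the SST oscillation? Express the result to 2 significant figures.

11 K

Areal heat capacity C = ρ c_p D = 1027 × 3999 × 30.09 = 1.24×10^8 J m⁻² K⁻¹.
Angular frequency ω = 2π / T = 2π / 3.15×10^7 s = 1.99×10^-7 s⁻¹.
√((Cω)² + λ²) = √((24.6)² + 7.836²) = 25.8 W/(m²·K).
Amplitude A = F₀ / √((Cω)²+λ²) = 288.3 / 25.8 = 11.2 K.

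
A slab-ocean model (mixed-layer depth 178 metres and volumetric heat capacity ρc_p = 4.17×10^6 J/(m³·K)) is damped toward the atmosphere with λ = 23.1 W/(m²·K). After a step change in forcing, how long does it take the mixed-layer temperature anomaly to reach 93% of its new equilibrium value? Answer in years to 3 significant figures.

Areal heat capacity C = ρc_p × D = 4.17×10^6 × 178 = 7.42×10^8 J/(m²·K).
τ = C / λ = 7.42×10^8 / 23.1 = 3.21×10^7 s.
Fraction reached: 1 − e^(−t/τ) = 0.93 ⇒ t = −τ ln(1 − 0.93) = τ × 2.66.
t = 8.54×10^7 s = 2.71 years.

2.71 years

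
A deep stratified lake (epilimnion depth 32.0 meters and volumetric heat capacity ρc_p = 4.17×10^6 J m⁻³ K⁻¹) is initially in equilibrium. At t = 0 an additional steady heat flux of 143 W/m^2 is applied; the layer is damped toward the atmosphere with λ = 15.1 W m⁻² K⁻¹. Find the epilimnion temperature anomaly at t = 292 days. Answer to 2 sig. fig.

8.9 K

Areal heat capacity C = ρc_p × D = 4.17×10^6 × 32.0 = 1.33×10^8 J/(m^2 K).
τ = C / λ = 1.33×10^8 / 15.1 = 8.84×10^6 s.
Equilibrium anomaly ΔT_eq = F / λ = 143 / 15.1 = 9.47 K.
t = 292 days = 2.52×10^7 s, so t/τ = 2.85.
ΔT(t) = ΔT_eq (1 − e^(−t/τ)) = 9.47 × (1 − e^−2.85) = 8.93 K.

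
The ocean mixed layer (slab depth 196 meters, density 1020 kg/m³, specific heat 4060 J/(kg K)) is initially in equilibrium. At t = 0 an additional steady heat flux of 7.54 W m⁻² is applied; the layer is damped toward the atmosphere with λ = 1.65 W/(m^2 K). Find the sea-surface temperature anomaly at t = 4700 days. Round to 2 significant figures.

Areal heat capacity C = ρ c_p D = 1020 × 4060 × 196 = 8.12×10^8 J m⁻² K⁻¹.
τ = C / λ = 8.12×10^8 / 1.65 = 4.92×10^8 s.
Equilibrium anomaly ΔT_eq = F / λ = 7.54 / 1.65 = 4.57 K.
t = 4700 days = 4.06×10^8 s, so t/τ = 0.825.
ΔT(t) = ΔT_eq (1 − e^(−t/τ)) = 4.57 × (1 − e^−0.825) = 2.57 K.

2.6 K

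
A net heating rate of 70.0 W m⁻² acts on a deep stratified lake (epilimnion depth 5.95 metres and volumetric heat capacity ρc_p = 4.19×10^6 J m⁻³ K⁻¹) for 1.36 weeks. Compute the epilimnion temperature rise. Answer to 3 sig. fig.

Areal heat capacity C = ρc_p × D = 4.19×10^6 × 5.95 = 2.49×10^7 J/(m²·K).
Net heat input Q = F Δt = 70.0 × (1.36 weeks × 6.048×10^5 s/week) = 5.76×10^7 J/m².
ΔT = Q / C = 5.76×10^7 / 2.49×10^7 = 2.31 K.

2.31 K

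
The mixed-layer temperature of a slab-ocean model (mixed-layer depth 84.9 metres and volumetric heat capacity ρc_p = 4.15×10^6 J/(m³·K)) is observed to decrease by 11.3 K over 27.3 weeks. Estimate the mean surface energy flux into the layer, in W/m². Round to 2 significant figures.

Areal heat capacity C = ρc_p × D = 4.15×10^6 × 84.9 = 3.52×10^8 J/(m²·K).
Required heat per unit area: Q = C ΔT = 3.52×10^8 × -11.3 = -3.98×10^9 J/m².
Flux F = Q / Δt = -3.98×10^9 / 1.65×10^7 s = -241 W/m².

-240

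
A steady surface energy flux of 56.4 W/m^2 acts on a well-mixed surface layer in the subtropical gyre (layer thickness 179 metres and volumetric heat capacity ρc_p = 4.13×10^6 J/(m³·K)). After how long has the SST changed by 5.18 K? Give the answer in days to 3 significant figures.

786 days

Areal heat capacity C = ρc_p × D = 4.13×10^6 × 179 = 7.39×10^8 J m⁻² K⁻¹.
Time required: Δt = C ΔT / F = 7.39×10^8 × 5.18 / 56.4 = 6.79×10^7 s.
In days: 6.79×10^7 s / (86400 s/day) = 786 days.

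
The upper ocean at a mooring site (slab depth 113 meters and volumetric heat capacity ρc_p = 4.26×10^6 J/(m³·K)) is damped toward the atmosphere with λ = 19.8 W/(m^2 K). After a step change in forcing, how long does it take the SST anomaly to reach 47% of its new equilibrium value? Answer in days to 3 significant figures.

179 days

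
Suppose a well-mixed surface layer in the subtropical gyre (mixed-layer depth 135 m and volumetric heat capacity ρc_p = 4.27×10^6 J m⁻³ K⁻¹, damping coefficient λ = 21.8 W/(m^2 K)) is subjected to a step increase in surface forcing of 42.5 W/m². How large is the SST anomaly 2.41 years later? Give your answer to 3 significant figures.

Areal heat capacity C = ρc_p × D = 4.27×10^6 × 135 = 5.76×10^8 J/(m^2 K).
τ = C / λ = 5.76×10^8 / 21.8 = 2.64×10^7 s.
Equilibrium anomaly ΔT_eq = F / λ = 42.5 / 21.8 = 1.95 K.
t = 2.41 years = 7.61×10^7 s, so t/τ = 2.88.
ΔT(t) = ΔT_eq (1 − e^(−t/τ)) = 1.95 × (1 − e^−2.88) = 1.84 K.

1.84 K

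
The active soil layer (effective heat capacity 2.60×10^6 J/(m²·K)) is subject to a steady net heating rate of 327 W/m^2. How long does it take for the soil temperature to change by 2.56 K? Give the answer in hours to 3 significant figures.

Areal heat capacity C = 2.60×10^6 J/(m²·K) (given).
Time required: Δt = C ΔT / F = 2.60×10^6 × 2.56 / 327 = 20400 s.
In hours: 20400 s / (3600 s/hour) = 5.65 hours.

5.65 hours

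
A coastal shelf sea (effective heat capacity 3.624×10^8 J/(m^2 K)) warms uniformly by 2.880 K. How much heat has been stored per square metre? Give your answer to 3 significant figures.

1.04×10^9

Areal heat capacity C = 3.624×10^8 J/(m^2 K) (given).
ΔQ = C ΔT = 3.62×10^8 × 2.880 = 1.04×10^9 J/m².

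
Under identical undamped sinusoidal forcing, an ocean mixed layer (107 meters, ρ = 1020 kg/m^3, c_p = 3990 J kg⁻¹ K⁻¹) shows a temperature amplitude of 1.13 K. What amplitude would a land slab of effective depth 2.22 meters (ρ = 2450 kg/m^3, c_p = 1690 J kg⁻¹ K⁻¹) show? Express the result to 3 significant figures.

C_ocean = 4.35×10^8 J/(m²·K); C_land = 9.19×10^6 J/(m²·K).
A ∝ 1/C ⇒ A_land = A_ocean × C_ocean/C_land = 1.13 × 47.4 = 53.5 K.

53.5 K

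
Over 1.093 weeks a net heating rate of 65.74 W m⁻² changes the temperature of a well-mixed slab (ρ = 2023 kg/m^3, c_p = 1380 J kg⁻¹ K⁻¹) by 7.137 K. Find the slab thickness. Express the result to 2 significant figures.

Heat input Q = F Δt = 65.74 × 6.61×10^5 s = 4.35×10^7 J/m².
Required areal heat capacity C = Q / ΔT = 6.09×10^6 J/(m²·K).
Depth D = C / (ρ c_p) = 6.09×10^6 / (2023 × 1380) = 2.18 m.

2.2 m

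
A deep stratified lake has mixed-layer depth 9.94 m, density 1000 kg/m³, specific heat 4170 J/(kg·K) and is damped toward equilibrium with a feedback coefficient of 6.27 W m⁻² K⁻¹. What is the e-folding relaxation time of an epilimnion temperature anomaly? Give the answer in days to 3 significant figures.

Areal heat capacity C = ρ c_p D = 1000 × 4170 × 9.94 = 4.14×10^7 J m⁻² K⁻¹.
Relaxation time τ = C / λ = 4.14×10^7 / 6.27 = 6.61×10^6 s.
In days: 6.61×10^6 s / (86400 s/day) = 76.5 days.

76.5 days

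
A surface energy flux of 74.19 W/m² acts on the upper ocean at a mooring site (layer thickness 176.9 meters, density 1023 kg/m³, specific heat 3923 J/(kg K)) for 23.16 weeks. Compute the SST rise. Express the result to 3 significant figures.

1.46 K

Areal heat capacity C = ρ c_p D = 1023 × 3923 × 176.9 = 7.10×10^8 J/(m^2 K).
Net heat input Q = F Δt = 74.19 × (23.16 weeks × 6.048×10^5 s/week) = 1.04×10^9 J/m².
ΔT = Q / C = 1.04×10^9 / 7.10×10^8 = 1.46 K.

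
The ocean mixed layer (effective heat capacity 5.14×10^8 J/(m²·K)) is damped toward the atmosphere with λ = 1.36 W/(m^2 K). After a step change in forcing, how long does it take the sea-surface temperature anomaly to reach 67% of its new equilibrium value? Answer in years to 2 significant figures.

Areal heat capacity C = 5.14×10^8 J/(m²·K) (given).
τ = C / λ = 5.14×10^8 / 1.36 = 3.78×10^8 s.
Fraction reached: 1 − e^(−t/τ) = 0.67 ⇒ t = −τ ln(1 − 0.67) = τ × 1.11.
t = 4.19×10^8 s = 13.3 years.

13 years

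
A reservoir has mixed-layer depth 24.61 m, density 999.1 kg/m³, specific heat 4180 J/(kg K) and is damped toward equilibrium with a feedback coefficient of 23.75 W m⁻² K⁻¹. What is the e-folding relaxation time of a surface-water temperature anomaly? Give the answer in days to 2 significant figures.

Areal heat capacity C = ρ c_p D = 999.1 × 4180 × 24.61 = 1.03×10^8 J/(m²·K).
Relaxation time τ = C / λ = 1.03×10^8 / 23.75 = 4.33×10^6 s.
In days: 4.33×10^6 s / (86400 s/day) = 50.1 days.

50 days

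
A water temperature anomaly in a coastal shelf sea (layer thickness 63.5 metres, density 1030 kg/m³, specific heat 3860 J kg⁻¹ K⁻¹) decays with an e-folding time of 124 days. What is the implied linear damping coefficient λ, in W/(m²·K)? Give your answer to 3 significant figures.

Areal heat capacity C = ρ c_p D = 1030 × 3860 × 63.5 = 2.52×10^8 J/(m^2 K).
τ = 124 days = 1.07×10^7 s.
λ = C / τ = 2.52×10^8 / 1.07×10^7 = 23.6 W/(m²·K).

23.6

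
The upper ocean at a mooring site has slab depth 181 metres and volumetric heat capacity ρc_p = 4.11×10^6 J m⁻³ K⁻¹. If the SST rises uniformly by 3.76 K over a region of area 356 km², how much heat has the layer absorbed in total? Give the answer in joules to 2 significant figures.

1.0×10^18 J

Areal heat capacity C = ρc_p × D = 4.11×10^6 × 181 = 7.44×10^8 J m⁻² K⁻¹.
Heat per unit area: q = C ΔT = 7.44×10^8 × 3.76 = 2.80×10^9 J/m².
Total heat: Q = q × A = 2.80×10^9 × (356 × 10⁶ m²) = 9.96×10^17 J.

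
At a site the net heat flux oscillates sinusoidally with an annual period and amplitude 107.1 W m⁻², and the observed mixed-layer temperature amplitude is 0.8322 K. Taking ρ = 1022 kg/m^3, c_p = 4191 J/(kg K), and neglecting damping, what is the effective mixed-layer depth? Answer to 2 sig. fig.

ω = 2π / 3.15×10^7 s = 1.99×10^-7 s⁻¹.
Required C = F₀ / (A ω) = 107.1 / (0.8322 × 1.99×10^-7) = 6.46×10^8 J/(m²·K).
D = C / (ρ c_p) = 6.46×10^8 / (1022 × 4191) = 151 m.

150 m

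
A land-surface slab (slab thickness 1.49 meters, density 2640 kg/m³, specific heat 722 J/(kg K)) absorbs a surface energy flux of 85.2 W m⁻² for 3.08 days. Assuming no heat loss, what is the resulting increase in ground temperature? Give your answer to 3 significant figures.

7.98 K

Areal heat capacity C = ρ c_p D = 2640 × 722 × 1.49 = 2.84×10^6 J/(m^2 K).
Net heat input Q = F Δt = 85.2 × (3.08 days × 86400 s/day) = 2.27×10^7 J/m².
ΔT = Q / C = 2.27×10^7 / 2.84×10^6 = 7.98 K.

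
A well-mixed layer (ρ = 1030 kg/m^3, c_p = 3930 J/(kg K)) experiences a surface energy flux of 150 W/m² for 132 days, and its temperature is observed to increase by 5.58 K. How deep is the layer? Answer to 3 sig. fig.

75.7 m

Heat input Q = F Δt = 150 × 1.14×10^7 s = 1.71×10^9 J/m².
Required areal heat capacity C = Q / ΔT = 3.07×10^8 J/(m²·K).
Depth D = C / (ρ c_p) = 3.07×10^8 / (1030 × 3930) = 75.7 m.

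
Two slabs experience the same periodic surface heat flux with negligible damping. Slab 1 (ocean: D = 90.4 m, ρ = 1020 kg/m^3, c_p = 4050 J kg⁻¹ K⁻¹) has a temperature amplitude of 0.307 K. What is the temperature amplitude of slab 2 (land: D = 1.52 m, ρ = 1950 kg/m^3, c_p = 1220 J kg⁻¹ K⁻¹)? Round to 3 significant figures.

31.7 K

C_ocean = 3.73×10^8 J/(m²·K); C_land = 3.62×10^6 J/(m²·K).
A ∝ 1/C ⇒ A_land = A_ocean × C_ocean/C_land = 0.307 × 103 = 31.7 K.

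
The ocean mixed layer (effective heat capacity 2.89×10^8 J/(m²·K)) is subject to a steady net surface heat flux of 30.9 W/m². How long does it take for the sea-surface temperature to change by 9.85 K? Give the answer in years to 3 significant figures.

2.92 years

Areal heat capacity C = 2.89×10^8 J/(m²·K) (given).
Time required: Δt = C ΔT / F = 2.89×10^8 × 9.85 / 30.9 = 9.21×10^7 s.
In years: 9.21×10^7 s / (3.156×10^7 s/year) = 2.92 years.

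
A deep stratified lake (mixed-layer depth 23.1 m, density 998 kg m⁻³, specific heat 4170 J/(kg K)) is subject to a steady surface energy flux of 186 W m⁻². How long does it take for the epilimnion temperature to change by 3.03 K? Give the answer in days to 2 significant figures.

Areal heat capacity C = ρ c_p D = 998 × 4170 × 23.1 = 9.61×10^7 J/(m^2 K).
Time required: Δt = C ΔT / F = 9.61×10^7 × 3.03 / 186 = 1.57×10^6 s.
In days: 1.57×10^6 s / (86400 s/day) = 18.1 days.

18 days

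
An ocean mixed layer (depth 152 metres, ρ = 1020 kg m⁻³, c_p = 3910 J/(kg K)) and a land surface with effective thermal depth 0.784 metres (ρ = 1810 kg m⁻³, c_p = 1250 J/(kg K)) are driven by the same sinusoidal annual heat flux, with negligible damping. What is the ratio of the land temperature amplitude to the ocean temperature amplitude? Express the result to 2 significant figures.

340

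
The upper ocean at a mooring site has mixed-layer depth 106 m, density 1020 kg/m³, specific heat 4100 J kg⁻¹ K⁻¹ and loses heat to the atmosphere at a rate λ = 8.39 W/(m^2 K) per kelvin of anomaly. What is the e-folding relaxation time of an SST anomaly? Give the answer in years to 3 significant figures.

1.67 years

Areal heat capacity C = ρ c_p D = 1020 × 4100 × 106 = 4.43×10^8 J/(m^2 K).
Relaxation time τ = C / λ = 4.43×10^8 / 8.39 = 5.28×10^7 s.
In years: 5.28×10^7 s / (3.156×10^7 s/year) = 1.67 years.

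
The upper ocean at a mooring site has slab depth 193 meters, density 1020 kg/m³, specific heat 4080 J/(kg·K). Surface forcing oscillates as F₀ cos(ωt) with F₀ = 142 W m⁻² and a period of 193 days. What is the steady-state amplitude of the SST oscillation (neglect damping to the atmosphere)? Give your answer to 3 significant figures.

0.469 K

Areal heat capacity C = ρ c_p D = 1020 × 4080 × 193 = 8.03×10^8 J m⁻² K⁻¹.
Angular frequency ω = 2π / T = 2π / 1.67×10^7 s = 3.77×10^-7 s⁻¹.
Cω = 8.03×10^8 × 3.77×10^-7 = 303 W/(m²·K).
Amplitude A = F₀ / (Cω) = 142 / 303 = 0.469 K.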